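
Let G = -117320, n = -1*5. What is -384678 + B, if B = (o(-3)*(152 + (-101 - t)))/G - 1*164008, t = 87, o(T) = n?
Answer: -3218592085/5866 ≈ -5.4869e+5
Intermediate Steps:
n = -5
o(T) = -5
B = -962070937/5866 (B = -5*(152 + (-101 - 1*87))/(-117320) - 1*164008 = -5*(152 + (-101 - 87))*(-1/117320) - 164008 = -5*(152 - 188)*(-1/117320) - 164008 = -5*(-36)*(-1/117320) - 164008 = 180*(-1/117320) - 164008 = -9/5866 - 164008 = -962070937/5866 ≈ -1.6401e+5)
-384678 + B = -384678 - 962070937/5866 = -3218592085/5866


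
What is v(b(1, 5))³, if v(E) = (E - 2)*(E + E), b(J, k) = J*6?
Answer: 110592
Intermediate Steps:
b(J, k) = 6*J
v(E) = 2*E*(-2 + E) (v(E) = (-2 + E)*(2*E) = 2*E*(-2 + E))
v(b(1, 5))³ = (2*(6*1)*(-2 + 6*1))³ = (2*6*(-2 + 6))³ = (2*6*4)³ = 48³ = 110592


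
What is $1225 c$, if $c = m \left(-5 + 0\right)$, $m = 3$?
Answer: $-18375$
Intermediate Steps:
$c = -15$ ($c = 3 \left(-5 + 0\right) = 3 \left(-5\right) = -15$)
$1225 c = 1225 \left(-15\right) = -18375$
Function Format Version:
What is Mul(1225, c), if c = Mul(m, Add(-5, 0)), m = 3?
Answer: -18375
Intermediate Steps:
c = -15 (c = Mul(3, Add(-5, 0)) = Mul(3, -5) = -15)
Mul(1225, c) = Mul(1225, -15) = -18375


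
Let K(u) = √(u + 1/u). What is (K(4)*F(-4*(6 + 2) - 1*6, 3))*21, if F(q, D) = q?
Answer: -399*√17 ≈ -1645.1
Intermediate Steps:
(K(4)*F(-4*(6 + 2) - 1*6, 3))*21 = (√(4 + 1/4)*(-4*(6 + 2) - 1*6))*21 = (√(4 + ¼)*(-4*8 - 6))*21 = (√(17/4)*(-32 - 6))*21 = ((√17/2)*(-38))*21 = -19*√17*21 = -399*√17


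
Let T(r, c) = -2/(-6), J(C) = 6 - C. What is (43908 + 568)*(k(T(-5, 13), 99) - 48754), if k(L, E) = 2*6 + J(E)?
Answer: -2171985460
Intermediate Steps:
T(r, c) = 1/3 (T(r, c) = -2*(-1/6) = 1/3)
k(L, E) = 18 - E (k(L, E) = 2*6 + (6 - E) = 12 + (6 - E) = 18 - E)
(43908 + 568)*(k(T(-5, 13), 99) - 48754) = (43908 + 568)*((18 - 1*99) - 48754) = 44476*((18 - 99) - 48754) = 44476*(-81 - 48754) = 44476*(-48835) = -2171985460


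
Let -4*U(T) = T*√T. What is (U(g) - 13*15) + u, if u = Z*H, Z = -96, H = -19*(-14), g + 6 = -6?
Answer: -25731 + 6*I*√3 ≈ -25731.0 + 10.392*I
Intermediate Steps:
g = -12 (g = -6 - 6 = -12)
U(T) = -T^(3/2)/4 (U(T) = -T*√T/4 = -T^(3/2)/4)
H = 266
u = -25536 (u = -96*266 = -25536)
(U(g) - 13*15) + u = (-(-6)*I*√3 - 13*15) - 25536 = (-(-6)*I*√3 - 195) - 25536 = (6*I*√3 - 195) - 25536 = (-195 + 6*I*√3) - 25536 = -25731 + 6*I*√3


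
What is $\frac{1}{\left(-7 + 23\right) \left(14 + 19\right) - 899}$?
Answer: $- \frac{1}{371} \approx -0.0026954$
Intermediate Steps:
$\frac{1}{\left(-7 + 23\right) \left(14 + 19\right) - 899} = \frac{1}{16 \cdot 33 - 899} = \frac{1}{528 - 899} = \frac{1}{-371} = - \frac{1}{371}$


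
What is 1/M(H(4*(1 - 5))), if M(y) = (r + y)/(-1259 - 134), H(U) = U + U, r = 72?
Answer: -1393/40 ≈ -34.825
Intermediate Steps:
H(U) = 2*U
M(y) = -72/1393 - y/1393 (M(y) = (72 + y)/(-1259 - 134) = (72 + y)/(-1393) = (72 + y)*(-1/1393) = -72/1393 - y/1393)
1/M(H(4*(1 - 5))) = 1/(-72/1393 - 2*4*(1 - 5)/1393) = 1/(-72/1393 - 2*4*(-4)/1393) = 1/(-72/1393 - 2*(-16)/1393) = 1/(-72/1393 - 1/1393*(-32)) = 1/(-72/1393 + 32/1393) = 1/(-40/1393) = -1393/40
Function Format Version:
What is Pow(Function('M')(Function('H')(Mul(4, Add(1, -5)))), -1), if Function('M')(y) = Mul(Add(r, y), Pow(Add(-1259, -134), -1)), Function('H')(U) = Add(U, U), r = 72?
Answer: Rational(-1393, 40) ≈ -34.825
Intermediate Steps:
Function('H')(U) = Mul(2, U)
Function('M')(y) = Add(Rational(-72, 1393), Mul(Rational(-1, 1393), y)) (Function('M')(y) = Mul(Add(72, y), Pow(Add(-1259, -134), -1)) = Mul(Add(72, y), Pow(-1393, -1)) = Mul(Add(72, y), Rational(-1, 1393)) = Add(Rational(-72, 1393), Mul(Rational(-1, 1393), y)))
Pow(Function('M')(Function('H')(Mul(4, Add(1, -5)))), -1) = Pow(Add(Rational(-72, 1393), Mul(Rational(-1, 1393), Mul(2, Mul(4, Add(1, -5))))), -1) = Pow(Add(Rational(-72, 1393), Mul(Rational(-1, 1393), Mul(2, Mul(4, -4)))), -1) = Pow(Add(Rational(-72, 1393), Mul(Rational(-1, 1393), Mul(2, -16))), -1) = Pow(Add(Rational(-72, 1393), Mul(Rational(-1, 1393), -32)), -1) = Pow(Add(Rational(-72, 1393), Rational(32, 1393)), -1) = Pow(Rational(-40, 1393), -1) = Rational(-1393, 40)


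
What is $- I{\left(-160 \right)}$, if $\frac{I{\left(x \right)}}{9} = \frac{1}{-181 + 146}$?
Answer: $\frac{9}{35} \approx 0.25714$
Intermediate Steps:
$I{\left(x \right)} = - \frac{9}{35}$ ($I{\left(x \right)} = \frac{9}{-181 + 146} = \frac{9}{-35} = 9 \left(- \frac{1}{35}\right) = - \frac{9}{35}$)
$- I{\left(-160 \right)} = \left(-1\right) \left(- \frac{9}{35}\right) = \frac{9}{35}$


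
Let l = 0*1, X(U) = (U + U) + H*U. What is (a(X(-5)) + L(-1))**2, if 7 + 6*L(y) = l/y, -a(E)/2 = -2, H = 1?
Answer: 289/36 ≈ 8.0278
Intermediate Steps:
X(U) = 3*U (X(U) = (U + U) + 1*U = 2*U + U = 3*U)
a(E) = 4 (a(E) = -2*(-2) = 4)
l = 0
L(y) = -7/6 (L(y) = -7/6 + (0/y)/6 = -7/6 + (1/6)*0 = -7/6 + 0 = -7/6)
(a(X(-5)) + L(-1))**2 = (4 - 7/6)**2 = (17/6)**2 = 289/36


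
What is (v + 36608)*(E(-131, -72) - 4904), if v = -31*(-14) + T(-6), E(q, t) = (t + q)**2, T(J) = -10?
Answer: 1344446760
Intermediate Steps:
E(q, t) = (q + t)**2
v = 424 (v = -31*(-14) - 10 = 434 - 10 = 424)
(v + 36608)*(E(-131, -72) - 4904) = (424 + 36608)*((-131 - 72)**2 - 4904) = 37032*((-203)**2 - 4904) = 37032*(41209 - 4904) = 37032*36305 = 1344446760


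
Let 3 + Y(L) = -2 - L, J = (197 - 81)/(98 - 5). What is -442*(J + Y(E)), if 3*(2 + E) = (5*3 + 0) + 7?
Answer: 373490/93 ≈ 4016.0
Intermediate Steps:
E = 16/3 (E = -2 + ((5*3 + 0) + 7)/3 = -2 + ((15 + 0) + 7)/3 = -2 + (15 + 7)/3 = -2 + (⅓)*22 = -2 + 22/3 = 16/3 ≈ 5.3333)
J = 116/93 ≈ 1.2473
Y(L) = -5 - L (Y(L) = -3 + (-2 - L) = -5 - L)
-442*(J + Y(E)) = -442*(116/93 + (-5 - 1*16/3)) = -442*(116/93 + (-5 - 16/3)) = -442*(116/93 - 31/3) = -442*(-845/93) = 373490/93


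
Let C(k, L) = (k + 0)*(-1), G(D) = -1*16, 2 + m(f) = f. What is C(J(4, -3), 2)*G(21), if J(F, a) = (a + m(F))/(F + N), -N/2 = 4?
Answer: 4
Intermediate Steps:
N = -8 (N = -2*4 = -8)
m(f) = -2 + f
G(D) = -16
J(F, a) = (-2 + F + a)/(-8 + F) (J(F, a) = (a + (-2 + F))/(F - 8) = (-2 + F + a)/(-8 + F))
C(k, L) = -k (C(k, L) = k*(-1) = -k)
C(J(4, -3), 2)*G(21) = -(-2 + 4 - 3)/(-8 + 4)*(-16) = -(-1)/(-4)*(-16) = -(-1)*(-1)/4*(-16) = -1*¼*(-16) = -¼*(-16) = 4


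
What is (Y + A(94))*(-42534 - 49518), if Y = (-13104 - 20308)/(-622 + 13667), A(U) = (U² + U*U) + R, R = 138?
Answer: -21383498993976/13045 ≈ -1.6392e+9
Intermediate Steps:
A(U) = 138 + 2*U² (A(U) = (U² + U*U) + 138 = (U² + U²) + 138 = 2*U² + 138 = 138 + 2*U²)
Y = -33412/13045 ≈ -2.5613
(Y + A(94))*(-42534 - 49518) = (-33412/13045 + (138 + 2*94²))*(-42534 - 49518) = (-33412/13045 + (138 + 2*8836))*(-92052) = (-33412/13045 + (138 + 17672))*(-92052) = (-33412/13045 + 17810)*(-92052) = (232298038/13045)*(-92052) = -21383498993976/13045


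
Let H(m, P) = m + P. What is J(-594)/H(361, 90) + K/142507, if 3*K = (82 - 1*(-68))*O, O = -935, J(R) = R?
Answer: -9612128/5842787 ≈ -1.6451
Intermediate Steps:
H(m, P) = P + m
K = -46750 (K = ((82 - 1*(-68))*(-935))/3 = ((82 + 68)*(-935))/3 = (150*(-935))/3 = (⅓)*(-140250) = -46750)
J(-594)/H(361, 90) + K/142507 = -594/(90 + 361) - 46750/142507 = -594/451 - 46750*1/142507 = -594*1/451 - 46750/142507 = -54/41 - 46750/142507 = -9612128/5842787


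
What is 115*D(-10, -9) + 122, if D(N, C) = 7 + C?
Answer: -108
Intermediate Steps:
115*D(-10, -9) + 122 = 115*(7 - 9) + 122 = 115*(-2) + 122 = -230 + 122 = -108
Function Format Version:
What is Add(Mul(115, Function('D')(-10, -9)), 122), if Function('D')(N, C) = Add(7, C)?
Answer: -108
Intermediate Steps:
Add(Mul(115, Function('D')(-10, -9)), 122) = Add(Mul(115, Add(7, -9)), 122) = Add(Mul(115, -2), 122) = Add(-230, 122) = -108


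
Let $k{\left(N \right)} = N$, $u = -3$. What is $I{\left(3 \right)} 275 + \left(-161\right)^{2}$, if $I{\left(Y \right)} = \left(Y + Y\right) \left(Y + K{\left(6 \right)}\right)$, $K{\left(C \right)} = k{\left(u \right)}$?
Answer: $25921$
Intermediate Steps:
$K{\left(C \right)} = -3$
$I{\left(Y \right)} = 2 Y \left(-3 + Y\right)$ ($I{\left(Y \right)} = \left(Y + Y\right) \left(Y - 3\right) = 2 Y \left(-3 + Y\right)$)
$I{\left(3 \right)} 275 + \left(-161\right)^{2} = 2 \cdot 3 \left(-3 + 3\right) 275 + \left(-161\right)^{2} = 2 \cdot 3 \cdot 0 \cdot 275 + 25921 = 0 \cdot 275 + 25921 = 0 + 25921 = 25921$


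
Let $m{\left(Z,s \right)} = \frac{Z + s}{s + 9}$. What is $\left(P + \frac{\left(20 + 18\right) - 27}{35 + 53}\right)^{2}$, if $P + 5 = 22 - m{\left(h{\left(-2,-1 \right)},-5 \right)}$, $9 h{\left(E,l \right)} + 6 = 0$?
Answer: $\frac{198025}{576} \approx 343.79$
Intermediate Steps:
$h{\left(E,l \right)} = - \frac{2}{3}$ ($h{\left(E,l \right)} = - \frac{2}{3} + \frac{1}{9} \cdot 0 = - \frac{2}{3} + 0 = - \frac{2}{3}$)
$m{\left(Z,s \right)} = \frac{Z + s}{9 + s}$
$P = \frac{221}{12}$ ($P = -5 + \left(22 - \frac{- \frac{2}{3} - 5}{9 - 5}\right) = -5 + \left(22 - \frac{1}{4} \left(- \frac{17}{3}\right)\right) = -5 + \left(22 - - \frac{17}{12}\right) = -5 + \left(22 + \frac{17}{12}\right) = -5 + \frac{281}{12} = \frac{221}{12} \approx 18.417$)
$\left(P + \frac{\left(20 + 18\right) - 27}{35 + 53}\right)^{2} = \left(\frac{221}{12} + \frac{\left(20 + 18\right) - 27}{35 + 53}\right)^{2} = \left(\frac{221}{12} + \frac{38 - 27}{88}\right)^{2} = \left(\frac{221}{12} + 11 \cdot \frac{1}{88}\right)^{2} = \left(\frac{221}{12} + \frac{1}{8}\right)^{2} = \left(\frac{445}{24}\right)^{2} = \frac{198025}{576}$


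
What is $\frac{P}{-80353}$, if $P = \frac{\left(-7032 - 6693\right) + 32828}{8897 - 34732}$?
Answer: $\frac{2729}{296559965} \approx 9.2022 \cdot 10^{-6}$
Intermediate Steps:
$P = - \frac{19103}{25835}$ ($P = \frac{\left(-7032 - 6693\right) + 32828}{-25835} = \left(-13725 + 32828\right) \left(- \frac{1}{25835}\right) = 19103 \left(- \frac{1}{25835}\right) = - \frac{19103}{25835} \approx -0.73942$)
$\frac{P}{-80353} = - \frac{19103}{25835 \left(-80353\right)} = \left(- \frac{19103}{25835}\right) \left(- \frac{1}{80353}\right) = \frac{2729}{296559965}$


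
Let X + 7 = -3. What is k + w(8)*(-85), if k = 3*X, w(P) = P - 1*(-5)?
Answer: -1135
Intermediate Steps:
w(P) = 5 + P (w(P) = P + 5 = 5 + P)
X = -10 (X = -7 - 3 = -10)
k = -30 (k = 3*(-10) = -30)
k + w(8)*(-85) = -30 + (5 + 8)*(-85) = -30 + 13*(-85) = -30 - 1105 = -1135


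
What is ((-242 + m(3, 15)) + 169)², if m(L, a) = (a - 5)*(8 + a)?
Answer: 24649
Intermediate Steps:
m(L, a) = (-5 + a)*(8 + a)
((-242 + m(3, 15)) + 169)² = ((-242 + (-40 + 15² + 3*15)) + 169)² = ((-242 + (-40 + 225 + 45)) + 169)² = ((-242 + 230) + 169)² = (-12 + 169)² = 157² = 24649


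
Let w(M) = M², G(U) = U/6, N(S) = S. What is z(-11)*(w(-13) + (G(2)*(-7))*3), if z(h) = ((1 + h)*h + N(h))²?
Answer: 1587762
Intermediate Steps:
G(U) = U/6 (G(U) = U*(⅙) = U/6)
z(h) = (h + h*(1 + h))² (z(h) = ((1 + h)*h + h)² = (h*(1 + h) + h)² = (h + h*(1 + h))²)
z(-11)*(w(-13) + (G(2)*(-7))*3) = ((-11)²*(2 - 11)²)*((-13)² + (((⅙)*2)*(-7))*3) = (121*(-9)²)*(169 + ((⅓)*(-7))*3) = (121*81)*(169 - 7/3*3) = 9801*(169 - 7) = 9801*162 = 1587762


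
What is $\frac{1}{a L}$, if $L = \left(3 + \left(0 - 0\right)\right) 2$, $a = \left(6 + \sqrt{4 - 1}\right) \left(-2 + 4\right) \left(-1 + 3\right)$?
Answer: $\frac{1}{132} - \frac{\sqrt{3}}{792} \approx 0.0053888$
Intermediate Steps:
$a = 24 + 4 \sqrt{3}$ ($a = \left(6 + \sqrt{3}\right) 2 \cdot 2 = \left(12 + 2 \sqrt{3}\right) 2 = 24 + 4 \sqrt{3} \approx 30.928$)
$L = 6$ ($L = \left(3 + \left(0 + 0\right)\right) 2 = \left(3 + 0\right) 2 = 3 \cdot 2 = 6$)
$\frac{1}{a L} = \frac{1}{\left(24 + 4 \sqrt{3}\right) 6} = \frac{1}{144 + 24 \sqrt{3}}$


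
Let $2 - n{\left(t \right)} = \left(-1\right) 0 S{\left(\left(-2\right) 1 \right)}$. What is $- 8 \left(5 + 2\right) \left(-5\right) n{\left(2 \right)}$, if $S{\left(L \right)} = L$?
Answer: $560$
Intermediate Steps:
$n{\left(t \right)} = 2$ ($n{\left(t \right)} = 2 - \left(-1\right) 0 \left(\left(-2\right) 1\right) = 2 - 0 \left(-2\right) = 2 - 0 = 2 + 0 = 2$)
$- 8 \left(5 + 2\right) \left(-5\right) n{\left(2 \right)} = - 8 \left(5 + 2\right) \left(-5\right) 2 = - 8 \cdot 7 \left(-5\right) 2 = \left(-8\right) \left(-35\right) 2 = 280 \cdot 2 = 560$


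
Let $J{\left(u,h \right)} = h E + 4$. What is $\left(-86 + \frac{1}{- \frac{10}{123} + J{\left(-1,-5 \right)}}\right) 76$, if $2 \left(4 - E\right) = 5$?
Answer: $- \frac{5776912}{881} \approx -6557.2$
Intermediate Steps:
$E = \frac{3}{2}$ ($E = 4 - \frac{5}{2} = \frac{3}{2} \approx 1.5$)
$J{\left(u,h \right)} = 4 + \frac{3 h}{2}$ ($J{\left(u,h \right)} = h \frac{3}{2} + 4 = \frac{3 h}{2} + 4 = 4 + \frac{3 h}{2}$)
$\left(-86 + \frac{1}{- \frac{10}{123} + J{\left(-1,-5 \right)}}\right) 76 = \left(-86 + \frac{1}{- \frac{10}{123} + \left(4 + \frac{3}{2} \left(-5\right)\right)}\right) 76 = \left(-86 + \frac{1}{\left(-10\right) \frac{1}{123} + \left(4 - \frac{15}{2}\right)}\right) 76 = \left(-86 + \frac{1}{- \frac{10}{123} - \frac{7}{2}}\right) 76 = \left(-86 + \frac{1}{- \frac{881}{246}}\right) 76 = \left(-86 - \frac{246}{881}\right) 76 = \left(- \frac{76012}{881}\right) 76 = - \frac{5776912}{881}$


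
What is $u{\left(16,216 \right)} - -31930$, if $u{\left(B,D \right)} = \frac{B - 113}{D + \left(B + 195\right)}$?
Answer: $\frac{13634013}{427} \approx 31930.0$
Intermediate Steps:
$u{\left(B,D \right)} = \frac{-113 + B}{195 + B + D}$ ($u{\left(B,D \right)} = \frac{-113 + B}{D + \left(195 + B\right)} = \frac{-113 + B}{195 + B + D}$)
$u{\left(16,216 \right)} - -31930 = \frac{-113 + 16}{195 + 16 + 216} - -31930 = \frac{1}{427} \left(-97\right) + 31930 = - \frac{97}{427} + 31930 = \frac{13634013}{427}$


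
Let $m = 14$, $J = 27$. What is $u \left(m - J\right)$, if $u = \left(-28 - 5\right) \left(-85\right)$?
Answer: $-36465$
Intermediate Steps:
$u = 2805$ ($u = \left(-28 - 5\right) \left(-85\right) = \left(-33\right) \left(-85\right) = 2805$)
$u \left(m - J\right) = 2805 \left(14 - 27\right) = 2805 \left(-13\right) = -36465$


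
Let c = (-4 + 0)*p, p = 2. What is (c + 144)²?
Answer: 18496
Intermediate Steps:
c = -8 (c = (-4 + 0)*2 = -4*2 = -8)
(c + 144)² = (-8 + 144)² = 136² = 18496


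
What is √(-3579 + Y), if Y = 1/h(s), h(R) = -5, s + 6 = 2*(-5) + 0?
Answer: 2*I*√22370/5 ≈ 59.826*I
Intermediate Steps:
s = -16 (s = -6 + (2*(-5) + 0) = -6 + (-10 + 0) = -6 - 10 = -16)
Y = -⅕ (Y = 1/(-5) = -⅕ ≈ -0.20000)
√(-3579 + Y) = √(-3579 - ⅕) = √(-17896/5) = 2*I*√22370/5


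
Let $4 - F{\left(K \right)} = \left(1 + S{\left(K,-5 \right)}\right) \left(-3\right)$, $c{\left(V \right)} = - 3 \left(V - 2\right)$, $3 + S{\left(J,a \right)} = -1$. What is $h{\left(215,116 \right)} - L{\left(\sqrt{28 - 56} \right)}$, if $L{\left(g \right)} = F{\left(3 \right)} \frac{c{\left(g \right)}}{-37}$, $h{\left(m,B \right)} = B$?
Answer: $\frac{4262}{37} + \frac{30 i \sqrt{7}}{37} \approx 115.19 + 2.1452 i$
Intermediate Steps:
$S{\left(J,a \right)} = -4$ ($S{\left(J,a \right)} = -3 - 1 = -4$)
$c{\left(V \right)} = 6 - 3 V$ ($c{\left(V \right)} = - 3 \left(-2 + V\right) = 6 - 3 V$)
$F{\left(K \right)} = -5$ ($F{\left(K \right)} = 4 - \left(1 - 4\right) \left(-3\right) = 4 - \left(-3\right) \left(-3\right) = 4 - 9 = -5$)
$L{\left(g \right)} = \frac{30}{37} - \frac{15 g}{37}$ ($L{\left(g \right)} = - 5 \frac{6 - 3 g}{-37} = - 5 \left(6 - 3 g\right) \left(- \frac{1}{37}\right) = - 5 \left(- \frac{6}{37} + \frac{3 g}{37}\right) = \frac{30}{37} - \frac{15 g}{37}$)
$h{\left(215,116 \right)} - L{\left(\sqrt{28 - 56} \right)} = 116 - \left(\frac{30}{37} - \frac{15 \sqrt{28 - 56}}{37}\right) = 116 - \left(\frac{30}{37} - \frac{15 \sqrt{-28}}{37}\right) = 116 - \left(\frac{30}{37} - \frac{15 \cdot 2 i \sqrt{7}}{37}\right) = 116 - \left(\frac{30}{37} - \frac{30 i \sqrt{7}}{37}\right) = \frac{4262}{37} + \frac{30 i \sqrt{7}}{37}$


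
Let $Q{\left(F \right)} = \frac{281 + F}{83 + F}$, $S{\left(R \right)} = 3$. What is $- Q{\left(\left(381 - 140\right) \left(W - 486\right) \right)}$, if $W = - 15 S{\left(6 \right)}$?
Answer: $- \frac{63845}{63944} \approx -0.99845$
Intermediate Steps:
$W = -45$ ($W = \left(-15\right) 3 = -45$)
$Q{\left(F \right)} = \frac{281 + F}{83 + F}$
$- Q{\left(\left(381 - 140\right) \left(W - 486\right) \right)} = - \frac{281 + \left(381 - 140\right) \left(-45 - 486\right)}{83 + \left(381 - 140\right) \left(-45 - 486\right)} = - \frac{281 + 241 \left(-531\right)}{83 + 241 \left(-531\right)} = - \frac{281 - 127971}{83 - 127971} = - \frac{-127690}{-127888} = - \frac{\left(-1\right) \left(-127690\right)}{127888} = \left(-1\right) \frac{63845}{63944} = - \frac{63845}{63944}$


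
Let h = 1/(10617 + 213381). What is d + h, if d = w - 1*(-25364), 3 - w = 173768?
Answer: -33241527197/223998 ≈ -1.4840e+5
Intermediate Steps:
w = -173765 (w = 3 - 1*173768 = 3 - 173768 = -173765)
h = 1/223998 ≈ 4.4643e-6
d = -148401 (d = -173765 - 1*(-25364) = -173765 + 25364 = -148401)
d + h = -148401 + 1/223998 = -33241527197/223998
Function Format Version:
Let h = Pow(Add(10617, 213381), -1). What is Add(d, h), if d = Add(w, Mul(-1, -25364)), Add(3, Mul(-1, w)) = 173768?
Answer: Rational(-33241527197, 223998) ≈ -1.4840e+5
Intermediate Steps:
w = -173765 (w = Add(3, Mul(-1, 173768)) = Add(3, -173768) = -173765)
h = Rational(1, 223998) (h = Pow(223998, -1) = Rational(1, 223998) ≈ 4.4643e-6)
d = -148401 (d = Add(-173765, Mul(-1, -25364)) = Add(-173765, 25364) = -148401)
Add(d, h) = Add(-148401, Rational(1, 223998)) = Rational(-33241527197, 223998)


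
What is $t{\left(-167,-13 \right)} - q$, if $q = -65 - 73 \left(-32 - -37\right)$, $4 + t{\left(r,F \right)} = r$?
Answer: $259$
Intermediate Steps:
$t{\left(r,F \right)} = -4 + r$
$q = -430$ ($q = -65 - 73 \left(-32 + 37\right) = -65 - 365 = -430$)
$t{\left(-167,-13 \right)} - q = \left(-4 - 167\right) - -430 = -171 + 430 = 259$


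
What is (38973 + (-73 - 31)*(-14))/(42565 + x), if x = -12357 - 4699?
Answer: 40429/25509 ≈ 1.5849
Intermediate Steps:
x = -17056
(38973 + (-73 - 31)*(-14))/(42565 + x) = (38973 + (-73 - 31)*(-14))/(42565 - 17056) = (38973 - 104*(-14))/25509 = (38973 + 1456)*(1/25509) = 40429*(1/25509) = 40429/25509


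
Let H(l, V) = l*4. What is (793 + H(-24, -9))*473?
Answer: 329681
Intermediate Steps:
H(l, V) = 4*l
(793 + H(-24, -9))*473 = (793 + 4*(-24))*473 = (793 - 96)*473 = 697*473 = 329681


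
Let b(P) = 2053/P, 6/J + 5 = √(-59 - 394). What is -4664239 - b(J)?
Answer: (-13992717*√453 + 69472918*I)/(3*(√453 - 5*I)) ≈ -4.6625e+6 - 7282.6*I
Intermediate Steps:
J = 6/(-5 + I*√453) (J = 6/(-5 + √(-59 - 394)) = 6/(-5 + √(-453)) = 6/(-5 + I*√453) ≈ -0.062762 - 0.26716*I)
-4664239 - b(J) = -4664239 - 2053/(-15/239 - 3*I*√453/239)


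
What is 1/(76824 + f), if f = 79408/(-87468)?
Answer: 21867/1679890556 ≈ 1.3017e-5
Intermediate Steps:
f = -19852/21867 (f = 79408*(-1/87468) = -19852/21867 ≈ -0.90785)
1/(76824 + f) = 1/(76824 - 19852/21867) = 1/(1679890556/21867) = 21867/1679890556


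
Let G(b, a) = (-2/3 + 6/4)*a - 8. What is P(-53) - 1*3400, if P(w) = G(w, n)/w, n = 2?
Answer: -540581/159 ≈ -3399.9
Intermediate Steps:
G(b, a) = -8 + 5*a/6 (G(b, a) = (-2*1/3 + 6*(1/4))*a - 8 = (-2/3 + 3/2)*a - 8 = 5*a/6 - 8 = -8 + 5*a/6)
P(w) = -19/(3*w) (P(w) = (-8 + (5/6)*2)/w = (-8 + 5/3)/w = -19/(3*w))
P(-53) - 1*3400 = -19/3/(-53) - 1*3400 = -19/3*(-1/53) - 3400 = 19/159 - 3400 = -540581/159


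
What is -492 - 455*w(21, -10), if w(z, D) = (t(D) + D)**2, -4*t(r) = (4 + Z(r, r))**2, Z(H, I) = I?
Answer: -164747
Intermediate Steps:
t(r) = -(4 + r)**2/4
w(z, D) = (D - (4 + D)**2/4)**2 (w(z, D) = (-(4 + D)**2/4 + D)**2 = (D - (4 + D)**2/4)**2)
-492 - 455*w(21, -10) = -492 - 455*(-(4 - 10)**2 + 4*(-10))**2/16 = -492 - 455*(-1*(-6)**2 - 40)**2/16 = -492 - 455*(-1*36 - 40)**2/16 = -492 - 455*(-36 - 40)**2/16 = -492 - 455*(-76)**2/16 = -492 - 455*5776/16 = -492 - 455*361 = -492 - 164255 = -164747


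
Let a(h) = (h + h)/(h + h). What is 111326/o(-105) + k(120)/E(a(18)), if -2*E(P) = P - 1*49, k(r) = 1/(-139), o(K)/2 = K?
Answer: -61897291/116760 ≈ -530.12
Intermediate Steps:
o(K) = 2*K
k(r) = -1/139
a(h) = 1 (a(h) = (2*h)/((2*h)) = (2*h)*(1/(2*h)) = 1)
E(P) = 49/2 - P/2 (E(P) = -(P - 1*49)/2 = -(P - 49)/2 = -(-49 + P)/2 = 49/2 - P/2)
111326/o(-105) + k(120)/E(a(18)) = 111326/((2*(-105))) - 1/(139*(49/2 - 1/2*1)) = 111326/(-210) - 1/(139*(49/2 - 1/2)) = 111326*(-1/210) - 1/139/24 = -55663/105 - 1/139*1/24 = -55663/105 - 1/3336 = -61897291/116760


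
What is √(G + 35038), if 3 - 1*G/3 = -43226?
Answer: 5*√6589 ≈ 405.86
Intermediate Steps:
G = 129687 (G = 9 - 3*(-43226) = 9 + 129678 = 129687)
√(G + 35038) = √(129687 + 35038) = √164725 = 5*√6589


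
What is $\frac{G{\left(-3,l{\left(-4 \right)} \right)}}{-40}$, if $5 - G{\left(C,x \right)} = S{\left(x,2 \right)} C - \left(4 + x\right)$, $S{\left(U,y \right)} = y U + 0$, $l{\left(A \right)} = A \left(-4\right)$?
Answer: $- \frac{121}{40} \approx -3.025$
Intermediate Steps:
$l{\left(A \right)} = - 4 A$
$S{\left(U,y \right)} = U y$ ($S{\left(U,y \right)} = U y + 0 = U y$)
$G{\left(C,x \right)} = 9 + x - 2 C x$ ($G{\left(C,x \right)} = 5 - \left(x 2 C - \left(4 + x\right)\right) = 5 - \left(2 x C - \left(4 + x\right)\right) = 5 - \left(2 C x - \left(4 + x\right)\right) = 5 - \left(-4 - x + 2 C x\right) = 5 + \left(4 + x - 2 C x\right) = 9 + x - 2 C x$)
$\frac{G{\left(-3,l{\left(-4 \right)} \right)}}{-40} = \frac{9 - -16 - - 6 \left(\left(-4\right) \left(-4\right)\right)}{-40} = \left(9 + 16 - \left(-6\right) 16\right) \left(- \frac{1}{40}\right) = \left(9 + 16 + 96\right) \left(- \frac{1}{40}\right) = 121 \left(- \frac{1}{40}\right) = - \frac{121}{40}$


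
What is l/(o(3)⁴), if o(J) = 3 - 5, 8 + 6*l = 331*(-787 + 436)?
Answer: -116189/96 ≈ -1210.3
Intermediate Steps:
l = -116189/6 (l = -4/3 + (331*(-787 + 436))/6 = -4/3 + (331*(-351))/6 = -4/3 + (⅙)*(-116181) = -4/3 - 38727/2 = -116189/6 ≈ -19365.)
o(J) = -2
l/(o(3)⁴) = -116189/(6*((-2)⁴)) = -116189/6/16 = -116189/6*1/16 = -116189/96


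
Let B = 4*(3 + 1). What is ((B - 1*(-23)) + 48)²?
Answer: 7569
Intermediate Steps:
B = 16 (B = 4*4 = 16)
((B - 1*(-23)) + 48)² = ((16 - 1*(-23)) + 48)² = ((16 + 23) + 48)² = (39 + 48)² = 87² = 7569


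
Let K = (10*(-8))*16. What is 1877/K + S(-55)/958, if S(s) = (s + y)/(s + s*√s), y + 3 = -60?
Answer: (-9889913*√55 + 9874809*I)/(6744320*(√55 - I)) ≈ -1.4664 - 0.00029658*I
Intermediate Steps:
y = -63 (y = -3 - 60 = -63)
S(s) = (-63 + s)/(s + s^(3/2)) (S(s) = (s - 63)/(s + s*√s) = (-63 + s)/(s + s^(3/2)))
K = -1280 (K = -80*16 = -1280)
1877/K + S(-55)/958 = 1877/(-1280) + ((-63 - 55)/(-55 + (-55)^(3/2)))/958 = 1877*(-1/1280) + (-118/(-55 - 55*I*√55))*(1/958) = -1877/1280 - 118/(-55 - 55*I*√55)*(1/958) = -1877/1280 - 59/(479*(-55 - 55*I*√55))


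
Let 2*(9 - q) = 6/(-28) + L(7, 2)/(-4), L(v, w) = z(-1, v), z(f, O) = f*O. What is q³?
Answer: 97972181/175616 ≈ 557.88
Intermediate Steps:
z(f, O) = O*f
L(v, w) = -v (L(v, w) = v*(-1) = -v)
q = 461/56 (q = 9 - (6/(-28) - 1*7/(-4))/2 = 9 - (6*(-1/28) - 7*(-¼))/2 = 9 - (-3/14 + 7/4)/2 = 9 - ½*43/28 = 9 - 43/56 = 461/56 ≈ 8.2321)
q³ = (461/56)³ = 97972181/175616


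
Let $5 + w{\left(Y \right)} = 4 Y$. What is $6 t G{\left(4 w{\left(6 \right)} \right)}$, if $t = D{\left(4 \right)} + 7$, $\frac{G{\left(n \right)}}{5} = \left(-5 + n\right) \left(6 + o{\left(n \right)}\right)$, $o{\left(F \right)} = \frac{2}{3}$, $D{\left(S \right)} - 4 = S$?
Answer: $213000$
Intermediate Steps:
$D{\left(S \right)} = 4 + S$
$o{\left(F \right)} = \frac{2}{3}$ ($o{\left(F \right)} = 2 \cdot \frac{1}{3} = \frac{2}{3}$)
$w{\left(Y \right)} = -5 + 4 Y$
$G{\left(n \right)} = - \frac{500}{3} + \frac{100 n}{3}$ ($G{\left(n \right)} = 5 \left(-5 + n\right) \left(6 + \frac{2}{3}\right) = 5 \left(-5 + n\right) \frac{20}{3} = 5 \left(- \frac{100}{3} + \frac{20 n}{3}\right) = - \frac{500}{3} + \frac{100 n}{3}$)
$t = 15$ ($t = \left(4 + 4\right) + 7 = 8 + 7 = 15$)
$6 t G{\left(4 w{\left(6 \right)} \right)} = 6 \cdot 15 \left(- \frac{500}{3} + \frac{100 \cdot 4 \left(-5 + 4 \cdot 6\right)}{3}\right) = 90 \left(- \frac{500}{3} + \frac{100 \cdot 4 \left(-5 + 24\right)}{3}\right) = 90 \left(- \frac{500}{3} + \frac{100 \cdot 4 \cdot 19}{3}\right) = 90 \left(- \frac{500}{3} + \frac{100}{3} \cdot 76\right) = 90 \left(- \frac{500}{3} + \frac{7600}{3}\right) = 90 \cdot \frac{7100}{3} = 213000$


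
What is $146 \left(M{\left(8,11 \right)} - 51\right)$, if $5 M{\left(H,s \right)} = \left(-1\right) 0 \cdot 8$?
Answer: $-7446$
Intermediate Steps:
$M{\left(H,s \right)} = 0$ ($M{\left(H,s \right)} = \frac{\left(-1\right) 0 \cdot 8}{5} = \frac{0 \cdot 8}{5} = \frac{1}{5} \cdot 0 = 0$)
$146 \left(M{\left(8,11 \right)} - 51\right) = 146 \left(0 - 51\right) = 146 \left(-51\right) = -7446$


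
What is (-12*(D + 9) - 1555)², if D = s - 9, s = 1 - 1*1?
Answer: 2418025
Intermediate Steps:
s = 0 (s = 1 - 1 = 0)
D = -9 (D = 0 - 9 = -9)
(-12*(D + 9) - 1555)² = (-12*(-9 + 9) - 1555)² = (-12*0 - 1555)² = (0 - 1555)² = (-1555)² = 2418025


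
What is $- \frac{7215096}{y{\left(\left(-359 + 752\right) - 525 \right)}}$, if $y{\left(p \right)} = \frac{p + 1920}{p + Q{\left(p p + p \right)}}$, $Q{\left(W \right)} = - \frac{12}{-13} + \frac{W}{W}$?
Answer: $\frac{1016727278}{1937} \approx 5.249 \cdot 10^{5}$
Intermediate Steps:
$Q{\left(W \right)} = \frac{25}{13}$ ($Q{\left(W \right)} = \left(-12\right) \left(- \frac{1}{13}\right) + 1 = \frac{12}{13} + 1 = \frac{25}{13}$)
$y{\left(p \right)} = \frac{1920 + p}{\frac{25}{13} + p}$ ($y{\left(p \right)} = \frac{p + 1920}{p + \frac{25}{13}} = \frac{1920 + p}{\frac{25}{13} + p}$)
$- \frac{7215096}{y{\left(\left(-359 + 752\right) - 525 \right)}} = - \frac{7215096}{13 \frac{1}{25 + 13 \left(\left(-359 + 752\right) - 525\right)} \left(1920 + \left(\left(-359 + 752\right) - 525\right)\right)} = - \frac{7215096}{13 \frac{1}{25 + 13 \left(393 - 525\right)} \left(1920 + \left(393 - 525\right)\right)} = - \frac{7215096}{13 \frac{1}{25 + 13 \left(-132\right)} \left(1920 - 132\right)} = - \frac{7215096}{13 \frac{1}{25 - 1716} \cdot 1788} = - \frac{7215096}{13 \frac{1}{-1691} \cdot 1788} = - \frac{7215096}{13 \left(- \frac{1}{1691}\right) 1788} = - \frac{7215096}{- \frac{23244}{1691}} = \left(-7215096\right) \left(- \frac{1691}{23244}\right) = \frac{1016727278}{1937}$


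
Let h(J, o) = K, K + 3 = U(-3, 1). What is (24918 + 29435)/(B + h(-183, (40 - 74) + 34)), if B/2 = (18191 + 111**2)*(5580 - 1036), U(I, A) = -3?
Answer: 54353/277293050 ≈ 0.00019601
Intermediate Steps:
K = -6 (K = -3 - 3 = -6)
h(J, o) = -6
B = 277293056 (B = 2*((18191 + 111**2)*(5580 - 1036)) = 2*((18191 + 12321)*4544) = 2*(30512*4544) = 2*138646528 = 277293056)
(24918 + 29435)/(B + h(-183, (40 - 74) + 34)) = (24918 + 29435)/(277293056 - 6) = 54353/277293050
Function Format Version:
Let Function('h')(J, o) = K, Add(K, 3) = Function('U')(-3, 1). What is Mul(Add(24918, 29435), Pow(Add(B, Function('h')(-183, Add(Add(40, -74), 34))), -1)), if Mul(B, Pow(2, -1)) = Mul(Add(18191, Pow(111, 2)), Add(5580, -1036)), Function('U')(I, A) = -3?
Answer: Rational(54353, 277293050) ≈ 0.00019601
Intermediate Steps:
K = -6 (K = Add(-3, -3) = -6)
Function('h')(J, o) = -6
B = 277293056 (B = Mul(2, Mul(Add(18191, Pow(111, 2)), Add(5580, -1036))) = Mul(2, Mul(Add(18191, 12321), 4544)) = Mul(2, Mul(30512, 4544)) = Mul(2, 138646528) = 277293056)
Mul(Add(24918, 29435), Pow(Add(B, Function('h')(-183, Add(Add(40, -74), 34))), -1)) = Mul(Add(24918, 29435), Pow(Add(277293056, -6), -1)) = Mul(54353, Pow(277293050, -1)) = Mul(54353, Rational(1, 277293050)) = Rational(54353, 277293050)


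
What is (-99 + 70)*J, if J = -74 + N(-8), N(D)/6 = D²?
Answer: -8990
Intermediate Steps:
N(D) = 6*D²
J = 310 (J = -74 + 6*(-8)² = -74 + 6*64 = -74 + 384 = 310)
(-99 + 70)*J = (-99 + 70)*310 = -29*310 = -8990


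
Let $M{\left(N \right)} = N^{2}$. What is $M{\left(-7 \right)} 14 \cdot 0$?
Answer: $0$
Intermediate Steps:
$M{\left(-7 \right)} 14 \cdot 0 = \left(-7\right)^{2} \cdot 14 \cdot 0 = 49 \cdot 0 = 0$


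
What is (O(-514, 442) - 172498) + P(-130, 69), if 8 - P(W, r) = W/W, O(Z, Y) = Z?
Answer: -173005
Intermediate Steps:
P(W, r) = 7 (P(W, r) = 8 - W/W = 8 - 1*1 = 8 - 1 = 7)
(O(-514, 442) - 172498) + P(-130, 69) = (-514 - 172498) + 7 = -173012 + 7 = -173005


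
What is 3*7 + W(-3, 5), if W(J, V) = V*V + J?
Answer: 43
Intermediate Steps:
W(J, V) = J + V**2 (W(J, V) = V**2 + J = J + V**2)
3*7 + W(-3, 5) = 3*7 + (-3 + 5**2) = 21 + (-3 + 25) = 21 + 22 = 43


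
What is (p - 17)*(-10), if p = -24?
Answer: 410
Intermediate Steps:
(p - 17)*(-10) = (-24 - 17)*(-10) = -41*(-10) = 410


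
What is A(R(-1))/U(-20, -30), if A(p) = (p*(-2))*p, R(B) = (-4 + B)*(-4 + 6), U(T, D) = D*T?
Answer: -⅓ ≈ -0.33333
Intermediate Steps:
R(B) = -8 + 2*B (R(B) = (-4 + B)*2 = -8 + 2*B)
A(p) = -2*p² (A(p) = (-2*p)*p = -2*p²)
A(R(-1))/U(-20, -30) = (-2*(-8 + 2*(-1))²)/((-30*(-20))) = -2*(-8 - 2)²/600 = -2*(-10)²*(1/600) = -2*100*(1/600) = -200*1/600 = -⅓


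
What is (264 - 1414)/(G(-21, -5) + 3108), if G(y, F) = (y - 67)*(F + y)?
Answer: -575/2698 ≈ -0.21312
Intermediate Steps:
G(y, F) = (-67 + y)*(F + y)
(264 - 1414)/(G(-21, -5) + 3108) = (264 - 1414)/(((-21)**2 - 67*(-5) - 67*(-21) - 5*(-21)) + 3108) = -1150/((441 + 335 + 1407 + 105) + 3108) = -1150/(2288 + 3108) = -1150/5396 = -1150*1/5396 = -575/2698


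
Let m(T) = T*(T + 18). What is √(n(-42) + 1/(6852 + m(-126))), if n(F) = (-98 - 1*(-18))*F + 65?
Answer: √358436187615/10230 ≈ 58.523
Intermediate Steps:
m(T) = T*(18 + T)
n(F) = 65 - 80*F (n(F) = (-98 + 18)*F + 65 = -80*F + 65 = 65 - 80*F)
√(n(-42) + 1/(6852 + m(-126))) = √((65 - 80*(-42)) + 1/(6852 - 126*(18 - 126))) = √((65 + 3360) + 1/(6852 - 126*(-108))) = √(3425 + 1/(6852 + 13608)) = √(3425 + 1/20460) = √(70075501/20460) = √358436187615/10230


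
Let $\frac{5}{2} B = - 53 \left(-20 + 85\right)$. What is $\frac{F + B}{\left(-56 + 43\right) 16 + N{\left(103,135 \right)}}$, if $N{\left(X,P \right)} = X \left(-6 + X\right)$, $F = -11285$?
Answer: $- \frac{1407}{1087} \approx -1.2944$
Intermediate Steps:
$B = -1378$ ($B = \frac{2 \left(- 53 \left(-20 + 85\right)\right)}{5} = \frac{2 \left(\left(-53\right) 65\right)}{5} = \frac{2}{5} \left(-3445\right) = -1378$)
$\frac{F + B}{\left(-56 + 43\right) 16 + N{\left(103,135 \right)}} = \frac{-11285 - 1378}{\left(-56 + 43\right) 16 + 103 \left(-6 + 103\right)} = - \frac{12663}{\left(-13\right) 16 + 103 \cdot 97} = - \frac{12663}{-208 + 9991} = - \frac{12663}{9783} = \left(-12663\right) \frac{1}{9783} = - \frac{1407}{1087}$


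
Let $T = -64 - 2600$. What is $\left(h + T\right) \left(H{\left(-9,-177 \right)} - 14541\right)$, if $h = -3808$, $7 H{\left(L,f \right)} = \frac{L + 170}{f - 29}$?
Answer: $\frac{9693337684}{103} \approx 9.411 \cdot 10^{7}$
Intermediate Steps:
$H{\left(L,f \right)} = \frac{170 + L}{7 \left(-29 + f\right)}$ ($H{\left(L,f \right)} = \frac{\left(L + 170\right) \frac{1}{f - 29}}{7} = \frac{\left(170 + L\right) \frac{1}{-29 + f}}{7} = \frac{\frac{1}{-29 + f} \left(170 + L\right)}{7} = \frac{170 + L}{7 \left(-29 + f\right)}$)
$T = -2664$ ($T = -64 - 2600 = -2664$)
$\left(h + T\right) \left(H{\left(-9,-177 \right)} - 14541\right) = \left(-3808 - 2664\right) \left(\frac{170 - 9}{7 \left(-29 - 177\right)} - 14541\right) = - 6472 \left(\frac{1}{7} \frac{1}{-206} \cdot 161 - 14541\right) = - 6472 \left(\frac{1}{7} \left(- \frac{1}{206}\right) 161 - 14541\right) = - 6472 \left(- \frac{23}{206} - 14541\right) = \left(-6472\right) \left(- \frac{2995469}{206}\right) = \frac{9693337684}{103}$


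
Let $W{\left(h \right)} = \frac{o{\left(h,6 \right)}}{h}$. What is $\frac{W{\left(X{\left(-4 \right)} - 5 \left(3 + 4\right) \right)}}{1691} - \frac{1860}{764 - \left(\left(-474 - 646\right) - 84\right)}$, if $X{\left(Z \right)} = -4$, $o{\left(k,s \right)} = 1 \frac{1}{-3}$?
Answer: $- \frac{30666121}{32446908} \approx -0.94512$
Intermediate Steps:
$o{\left(k,s \right)} = - \frac{1}{3}$ ($o{\left(k,s \right)} = 1 \left(- \frac{1}{3}\right) = - \frac{1}{3}$)
$W{\left(h \right)} = - \frac{1}{3 h}$
$\frac{W{\left(X{\left(-4 \right)} - 5 \left(3 + 4\right) \right)}}{1691} - \frac{1860}{764 - \left(\left(-474 - 646\right) - 84\right)} = \frac{\left(- \frac{1}{3}\right) \frac{1}{-4 - 5 \left(3 + 4\right)}}{1691} - \frac{1860}{764 - \left(\left(-474 - 646\right) - 84\right)} = - \frac{1}{3 \left(-4 - 35\right)} \frac{1}{1691} - \frac{1860}{764 - \left(-1120 - 84\right)} = - \frac{1}{3 \left(-4 - 35\right)} \frac{1}{1691} - \frac{1860}{764 - -1204} = - \frac{1}{3 \left(-39\right)} \frac{1}{1691} - \frac{1860}{764 + 1204} = \left(- \frac{1}{3}\right) \left(- \frac{1}{39}\right) \frac{1}{1691} - \frac{1860}{1968} = \frac{1}{117} \cdot \frac{1}{1691} - \frac{155}{164} = \frac{1}{197847} - \frac{155}{164} = - \frac{30666121}{32446908}$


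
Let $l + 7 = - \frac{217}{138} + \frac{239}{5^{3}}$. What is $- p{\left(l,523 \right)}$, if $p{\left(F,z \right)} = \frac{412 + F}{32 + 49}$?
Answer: $- \frac{6992107}{1397250} \approx -5.0042$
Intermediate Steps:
$l = - \frac{114893}{17250}$ ($l = -7 + \left(- \frac{217}{138} + \frac{239}{5^{3}}\right) = -7 + \left(\left(-217\right) \frac{1}{138} + \frac{239}{125}\right) = -7 + \left(- \frac{217}{138} + 239 \cdot \frac{1}{125}\right) = -7 + \left(- \frac{217}{138} + \frac{239}{125}\right) = -7 + \frac{5857}{17250} = - \frac{114893}{17250} \approx -6.6605$)
$p{\left(F,z \right)} = \frac{412}{81} + \frac{F}{81}$ ($p{\left(F,z \right)} = \frac{412 + F}{81} = \left(412 + F\right) \frac{1}{81} = \frac{412}{81} + \frac{F}{81}$)
$- p{\left(l,523 \right)} = - (\frac{412}{81} + \frac{1}{81} \left(- \frac{114893}{17250}\right)) = - (\frac{412}{81} - \frac{114893}{1397250}) = \left(-1\right) \frac{6992107}{1397250} = - \frac{6992107}{1397250}$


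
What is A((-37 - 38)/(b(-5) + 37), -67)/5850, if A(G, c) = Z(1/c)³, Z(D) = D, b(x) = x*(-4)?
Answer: -1/1759463550 ≈ -5.6836e-10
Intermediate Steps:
b(x) = -4*x
A(G, c) = c⁻³ (A(G, c) = (1/c)³ = c⁻³)
A((-37 - 38)/(b(-5) + 37), -67)/5850 = 1/((-67)³*5850) = -1/300763*1/5850 = -1/1759463550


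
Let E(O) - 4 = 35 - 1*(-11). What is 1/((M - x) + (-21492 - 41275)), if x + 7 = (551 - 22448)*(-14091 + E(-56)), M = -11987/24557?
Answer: -24557/7551732725096 ≈ -3.2518e-9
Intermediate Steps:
M = -11987/24557 (M = -11987*1/24557 = -11987/24557 ≈ -0.48813)
E(O) = 50 (E(O) = 4 + (35 - 1*(-11)) = 4 + (35 + 11) = 4 + 46 = 50)
x = 307455770 (x = -7 + (551 - 22448)*(-14091 + 50) = -7 - 21897*(-14041) = -7 + 307455777 = 307455770)
1/((M - x) + (-21492 - 41275)) = 1/((-11987/24557 - 1*307455770) + (-21492 - 41275)) = 1/((-11987/24557 - 307455770) - 62767) = 1/(-7550191355877/24557 - 62767) = 1/(-7551732725096/24557) = -24557/7551732725096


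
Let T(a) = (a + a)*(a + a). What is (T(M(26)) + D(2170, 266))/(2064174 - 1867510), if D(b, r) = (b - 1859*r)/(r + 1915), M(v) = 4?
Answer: -29395/35743682 ≈ -0.00082238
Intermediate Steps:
D(b, r) = (b - 1859*r)/(1915 + r)
T(a) = 4*a² (T(a) = (2*a)*(2*a) = 4*a²)
(T(M(26)) + D(2170, 266))/(2064174 - 1867510) = (4*4² + (2170 - 1859*266)/(1915 + 266))/(2064174 - 1867510) = (4*16 + (2170 - 494494)/2181)/196664 = (64 + (1/2181)*(-492324))*(1/196664) = (64 - 164108/727)*(1/196664) = -117580/727*1/196664 = -29395/35743682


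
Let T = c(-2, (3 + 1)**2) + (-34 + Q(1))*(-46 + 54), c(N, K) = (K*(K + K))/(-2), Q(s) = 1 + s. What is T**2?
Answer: 262144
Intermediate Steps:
c(N, K) = -K**2 (c(N, K) = (K*(2*K))*(-1/2) = (2*K**2)*(-1/2) = -K**2)
T = -512 (T = -((3 + 1)**2)**2 + (-34 + (1 + 1))*(-46 + 54) = -(4**2)**2 + (-34 + 2)*8 = -1*16**2 - 32*8 = -1*256 - 256 = -256 - 256 = -512)
T**2 = (-512)**2 = 262144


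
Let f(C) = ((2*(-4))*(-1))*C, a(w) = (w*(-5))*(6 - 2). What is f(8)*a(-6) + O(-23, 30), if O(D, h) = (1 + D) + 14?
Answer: 7672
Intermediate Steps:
a(w) = -20*w (a(w) = -5*w*4 = -20*w)
O(D, h) = 15 + D
f(C) = 8*C (f(C) = (-8*(-1))*C = 8*C)
f(8)*a(-6) + O(-23, 30) = (8*8)*(-20*(-6)) + (15 - 23) = 64*120 - 8 = 7680 - 8 = 7672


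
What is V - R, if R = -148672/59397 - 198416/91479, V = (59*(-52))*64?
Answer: -355622851260112/1811192721 ≈ -1.9635e+5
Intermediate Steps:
V = -196352 (V = -3068*64 = -196352)
R = -8461893680/1811192721 (R = -148672*1/59397 - 198416*1/91479 = -148672/59397 - 198416/91479 = -8461893680/1811192721 ≈ -4.6720)
V - R = -196352 - 1*(-8461893680/1811192721) = -196352 + 8461893680/1811192721 = -355622851260112/1811192721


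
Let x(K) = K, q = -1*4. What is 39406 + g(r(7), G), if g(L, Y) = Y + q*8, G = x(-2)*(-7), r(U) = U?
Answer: 39388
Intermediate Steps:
q = -4
G = 14 (G = -2*(-7) = 14)
g(L, Y) = -32 + Y (g(L, Y) = Y - 4*8 = Y - 32 = -32 + Y)
39406 + g(r(7), G) = 39406 + (-32 + 14) = 39406 - 18 = 39388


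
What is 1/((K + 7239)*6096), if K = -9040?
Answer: -1/10978896 ≈ -9.1084e-8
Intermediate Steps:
1/((K + 7239)*6096) = 1/((-9040 + 7239)*6096) = (1/6096)/(-1801) = -1/1801*1/6096 = -1/10978896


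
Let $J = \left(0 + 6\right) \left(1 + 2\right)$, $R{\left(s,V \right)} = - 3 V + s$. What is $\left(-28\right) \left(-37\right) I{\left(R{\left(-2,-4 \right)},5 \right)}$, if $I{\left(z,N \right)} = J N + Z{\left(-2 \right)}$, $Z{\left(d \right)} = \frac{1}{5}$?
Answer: $\frac{467236}{5} \approx 93447.0$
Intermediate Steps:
$R{\left(s,V \right)} = s - 3 V$
$Z{\left(d \right)} = \frac{1}{5}$
$J = 18$ ($J = 6 \cdot 3 = 18$)
$I{\left(z,N \right)} = \frac{1}{5} + 18 N$ ($I{\left(z,N \right)} = 18 N + \frac{1}{5} = \frac{1}{5} + 18 N$)
$\left(-28\right) \left(-37\right) I{\left(R{\left(-2,-4 \right)},5 \right)} = \left(-28\right) \left(-37\right) \left(\frac{1}{5} + 18 \cdot 5\right) = 1036 \left(\frac{1}{5} + 90\right) = 1036 \cdot \frac{451}{5} = \frac{467236}{5}$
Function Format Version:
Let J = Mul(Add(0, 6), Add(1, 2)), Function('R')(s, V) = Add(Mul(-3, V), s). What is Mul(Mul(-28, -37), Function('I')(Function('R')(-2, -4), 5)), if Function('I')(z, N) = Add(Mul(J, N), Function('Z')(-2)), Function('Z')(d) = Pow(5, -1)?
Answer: Rational(467236, 5) ≈ 93447.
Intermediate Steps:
Function('R')(s, V) = Add(s, Mul(-3, V))
Function('Z')(d) = Rational(1, 5)
J = 18 (J = Mul(6, 3) = 18)
Function('I')(z, N) = Add(Rational(1, 5), Mul(18, N)) (Function('I')(z, N) = Add(Mul(18, N), Rational(1, 5)) = Add(Rational(1, 5), Mul(18, N)))
Mul(Mul(-28, -37), Function('I')(Function('R')(-2, -4), 5)) = Mul(Mul(-28, -37), Add(Rational(1, 5), Mul(18, 5))) = Mul(1036, Add(Rational(1, 5), 90)) = Mul(1036, Rational(451, 5)) = Rational(467236, 5)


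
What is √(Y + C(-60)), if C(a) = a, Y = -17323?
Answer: I*√17383 ≈ 131.84*I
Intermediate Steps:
√(Y + C(-60)) = √(-17323 - 60) = √(-17383) = I*√17383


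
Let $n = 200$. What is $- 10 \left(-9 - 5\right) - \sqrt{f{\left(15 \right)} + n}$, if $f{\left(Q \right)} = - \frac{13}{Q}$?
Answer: $140 - \frac{\sqrt{44805}}{15} \approx 125.89$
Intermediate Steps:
$- 10 \left(-9 - 5\right) - \sqrt{f{\left(15 \right)} + n} = - 10 \left(-9 - 5\right) - \sqrt{- \frac{13}{15} + 200} = \left(-10\right) \left(-14\right) - \sqrt{\left(-13\right) \frac{1}{15} + 200} = 140 - \sqrt{- \frac{13}{15} + 200} = 140 - \sqrt{\frac{2987}{15}} = 140 - \frac{\sqrt{44805}}{15}$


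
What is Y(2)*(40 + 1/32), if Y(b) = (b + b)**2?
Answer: 1281/2 ≈ 640.50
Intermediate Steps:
Y(b) = 4*b**2 (Y(b) = (2*b)**2 = 4*b**2)
Y(2)*(40 + 1/32) = (4*2**2)*(40 + 1/32) = (4*4)*(40 + 1/32) = 16*(1281/32) = 1281/2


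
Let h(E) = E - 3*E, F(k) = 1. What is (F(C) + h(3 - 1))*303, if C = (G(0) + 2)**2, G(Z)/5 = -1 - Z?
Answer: -909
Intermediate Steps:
G(Z) = -5 - 5*Z (G(Z) = 5*(-1 - Z) = -5 - 5*Z)
C = 9 (C = ((-5 - 5*0) + 2)**2 = ((-5 + 0) + 2)**2 = (-5 + 2)**2 = (-3)**2 = 9)
h(E) = -2*E
(F(C) + h(3 - 1))*303 = (1 - 2*(3 - 1))*303 = (1 - 2*2)*303 = (1 - 4)*303 = -3*303 = -909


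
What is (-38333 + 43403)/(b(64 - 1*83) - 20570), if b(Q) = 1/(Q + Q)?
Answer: -192660/781661 ≈ -0.24648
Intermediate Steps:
b(Q) = 1/(2*Q)
(-38333 + 43403)/(b(64 - 1*83) - 20570) = (-38333 + 43403)/(1/(2*(64 - 1*83)) - 20570) = 5070/(1/(2*(64 - 83)) - 20570) = 5070/((1/2)/(-19) - 20570) = 5070/((1/2)*(-1/19) - 20570) = 5070/(-1/38 - 20570) = 5070/(-781661/38) = 5070*(-38/781661) = -192660/781661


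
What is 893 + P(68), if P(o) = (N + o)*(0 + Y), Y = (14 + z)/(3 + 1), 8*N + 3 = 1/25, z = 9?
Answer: 512749/400 ≈ 1281.9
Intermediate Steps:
N = -37/100 (N = -3/8 + (1/8)/25 = -3/8 + (1/8)*(1/25) = -3/8 + 1/200 = -37/100 ≈ -0.37000)
Y = 23/4 (Y = (14 + 9)/(3 + 1) = 23/4 ≈ 5.7500)
P(o) = -851/400 + 23*o/4 (P(o) = (-37/100 + o)*(0 + 23/4) = (-37/100 + o)*(23/4) = -851/400 + 23*o/4)
893 + P(68) = 893 + (-851/400 + (23/4)*68) = 893 + (-851/400 + 391) = 893 + 155549/400 = 512749/400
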